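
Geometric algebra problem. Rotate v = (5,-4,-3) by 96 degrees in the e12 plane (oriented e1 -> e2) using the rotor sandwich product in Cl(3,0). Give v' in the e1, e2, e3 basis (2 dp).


Rotor R = cos(48deg) - sin(48deg)*e12
Rotation angle theta = 2 * 48 = 96 degrees in the e12 plane (e1 -> e2).
The component perpendicular to the plane (e3) is invariant: v'_3 = v3 = -3.00
cos(96deg) = -0.1045, sin(96deg) = 0.9945
v'_1 = v1*cos(theta) - v2*sin(theta) = 5*(-0.1045) - (-4)*0.9945 = 3.46
v'_2 = v1*sin(theta) + v2*cos(theta) = 5*0.9945 + (-4)*(-0.1045) = 5.39
v' = 3.46*e1 + 5.39*e2 - 3.00*e3


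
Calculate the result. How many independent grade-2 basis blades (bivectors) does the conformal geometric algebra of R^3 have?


The conformal model of R^3 uses Cl(4,1) with m = 3 + 2 = 5 generators.
Number of grade-2 blades = C(m, 2) = C(5, 2)
= 5*4/2 = 10


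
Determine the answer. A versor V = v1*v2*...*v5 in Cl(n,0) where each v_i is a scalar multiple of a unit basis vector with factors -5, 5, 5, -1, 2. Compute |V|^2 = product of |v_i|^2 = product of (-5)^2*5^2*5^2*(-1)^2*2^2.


Each vector v_i has |v_i|^2 = s_i^2
Squared scales: (-5)^2 = 25, 5^2 = 25, 5^2 = 25, (-1)^2 = 1, 2^2 = 4
|V|^2 = 25 * 25 * 25 * 1 * 4
= 62500


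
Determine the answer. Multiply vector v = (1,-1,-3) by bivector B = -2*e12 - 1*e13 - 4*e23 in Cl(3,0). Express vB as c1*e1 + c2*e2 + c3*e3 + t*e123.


vB has grade-1 (vector) and grade-3 (trivector) parts: vB = (v _| B) + (v ^ B).
Vector part <vB>_1:
  e1: -v2*b12 - v3*b13 = -(-1)*(-2) - (-3)*(-1) = -5
  e2: v1*b12 - v3*b23 = (1)*(-2) - (-3)*(-4) = -14
  e3: v1*b13 + v2*b23 = (1)*(-1) + (-1)*(-4) = 3
Trivector part <vB>_3:
  e123: v1*b23 - v2*b13 + v3*b12 = (1)*(-4) - (-1)*(-1) + (-3)*(-2) = 1
vB = -5*e1 - 14*e2 + 3*e3 + 1*e123


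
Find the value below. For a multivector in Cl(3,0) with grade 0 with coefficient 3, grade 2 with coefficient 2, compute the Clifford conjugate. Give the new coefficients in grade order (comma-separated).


Clifford conjugate sign for grade k: (-1)^(k(k+1)/2)
Grade 0: (-1)^(0*1/2) = (-1)^0 = 1, coeff 3 -> 3
Grade 2: (-1)^(2*3/2) = (-1)^3 = -1, coeff 2 -> -2
Conjugated coefficients: 3, -2


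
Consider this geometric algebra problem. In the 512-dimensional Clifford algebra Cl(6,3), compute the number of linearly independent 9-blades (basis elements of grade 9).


Number of grade-k basis blades in Cl(p,q) with n = p + q is C(n, k).
n = 6 + 3 = 9
C(9, 9) = 9! / (9! * 0!)
= 362880 / (362880 * 1)
= 1


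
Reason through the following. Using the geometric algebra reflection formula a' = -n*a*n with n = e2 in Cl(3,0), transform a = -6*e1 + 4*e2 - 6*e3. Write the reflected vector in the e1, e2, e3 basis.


Reflection formula: a' = -n*a*n, with n = e2 (unit vector, n^2 = 1).
For reflection through hyperplane perp to e2:
The component along e2 flips sign, others stay.
a = (-6, 4, -6)
a' = (-6, -4, -6)
a' = -6*e1 - 4*e2 - 6*e3


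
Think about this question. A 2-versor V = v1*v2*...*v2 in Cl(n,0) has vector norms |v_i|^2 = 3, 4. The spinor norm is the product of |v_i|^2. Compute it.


Spinor norm N(V) = |v1|^2 * |v2|^2 * ... * |v2|^2
= 3 * 4
Running product: 3, 12
N(V) = 12


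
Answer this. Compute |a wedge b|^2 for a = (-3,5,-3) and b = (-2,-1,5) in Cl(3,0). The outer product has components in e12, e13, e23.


a wedge b = (a1*b2 - a2*b1)*e12 + (a1*b3 - a3*b1)*e13 + (a2*b3 - a3*b2)*e23
e12 coeff: (-3)*(-1) - 5*(-2) = 3 - (-10) = 13
e13 coeff: (-3)*5 - (-3)*(-2) = -15 - 6 = -21
e23 coeff: 5*5 - (-3)*(-1) = 25 - 3 = 22
|a wedge b|^2 = 13^2 + (-21)^2 + 22^2
= 169 + 441 + 484
= 1094


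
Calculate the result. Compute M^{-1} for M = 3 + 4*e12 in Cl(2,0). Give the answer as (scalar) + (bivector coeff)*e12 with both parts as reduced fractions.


M = 3 + 4*e12, where e12^2 = -1.
Since M commutes with its reverse ~M = a - b*e12, M * ~M = a^2 - b^2*e12^2 = a^2 + b^2.
So M^{-1} = ~M / (a^2 + b^2) = (a - b*e12)/(a^2 + b^2).
a^2 + b^2 = 9 + 16 = 25
Scalar part = 3/25 = 3/25
Bivector coeff = -4/25 = -4/25
M^{-1} = 3/25 - 4/25*e12


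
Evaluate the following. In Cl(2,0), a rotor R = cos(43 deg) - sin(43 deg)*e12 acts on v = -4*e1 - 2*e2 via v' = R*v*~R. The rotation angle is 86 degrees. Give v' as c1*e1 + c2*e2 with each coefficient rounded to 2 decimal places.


Rotor R = cos(43deg) - sin(43deg)*e12
Rotation angle theta = 2 * 43 = 86 degrees
v' = R*v*~R rotates v by theta.
cos(86deg) = 0.0698, sin(86deg) = 0.9976
v'_1 = -4*cos(86deg) - (-2)*sin(86deg)
= -4*0.0698 - (-2)*0.9976
= 1.72
v'_2 = -4*sin(86deg) + (-2)*cos(86deg)
= -4*0.9976 + (-2)*0.0698
= -4.13
v' = 1.72*e1 - 4.13*e2


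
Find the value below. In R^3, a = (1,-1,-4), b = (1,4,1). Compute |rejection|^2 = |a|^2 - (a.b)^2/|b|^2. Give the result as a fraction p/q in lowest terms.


|a|^2 = 1^2 + (-1)^2 + (-4)^2 = 18
|b|^2 = 1^2 + 4^2 + 1^2 = 18
a . b = 1*1 + (-1)*4 + (-4)*1 = -7
(a.b)^2 = (-7)^2 = 49
|rej|^2 = 18 - 49/18
= (324 - 49)/18
= 275/18
In lowest terms: 275/18


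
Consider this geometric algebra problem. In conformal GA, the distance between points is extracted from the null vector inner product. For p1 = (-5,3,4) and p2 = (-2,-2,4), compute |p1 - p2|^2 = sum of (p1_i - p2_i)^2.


p1 - p2 = (-3, 5, 0)
|p1 - p2|^2 = (-3)^2 + 5^2 + 0^2
= 9 + 25 + 0
= 34


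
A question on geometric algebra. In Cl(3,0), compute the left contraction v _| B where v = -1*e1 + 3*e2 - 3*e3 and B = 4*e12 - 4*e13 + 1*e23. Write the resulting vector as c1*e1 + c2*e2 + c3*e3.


Left contraction v _| B = <vB>_1 (grade-1 part of the geometric product vB).
Using e1_|e12 = e2, e2_|e12 = -e1, e1_|e13 = e3, e3_|e13 = -e1, e2_|e23 = e3, e3_|e23 = -e2:
e1 coeff: -v2*b12 - v3*b13 = -(3)*(4) - (-3)*(-4) = -24
e2 coeff: v1*b12 - v3*b23 = (-1)*(4) - (-3)*(1) = -1
e3 coeff: v1*b13 + v2*b23 = (-1)*(-4) + (3)*(1) = 7
v _| B = -24*e1 - 1*e2 + 7*e3


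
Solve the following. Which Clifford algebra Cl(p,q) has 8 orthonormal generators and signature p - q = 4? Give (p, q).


We need p + q = 8 and p - q = 4.
Adding: 2p = 8 + 4 = 12, so p = 6.
Then q = 8 - 6 = 2.
(p, q) = (6, 2)


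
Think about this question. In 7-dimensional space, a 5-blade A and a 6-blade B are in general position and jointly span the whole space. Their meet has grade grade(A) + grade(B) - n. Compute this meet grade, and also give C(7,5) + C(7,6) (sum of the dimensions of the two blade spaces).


Meet grade = grade(A) + grade(B) - n
= 5 + 6 - 7 = 4
C(7,5) = 21
C(7,6) = 7
dim_A + dim_B = 21 + 7 = 28


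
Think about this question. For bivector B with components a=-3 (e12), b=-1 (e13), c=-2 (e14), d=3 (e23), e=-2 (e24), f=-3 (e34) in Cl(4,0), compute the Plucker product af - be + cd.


Plucker relation: af - be + cd
a*f = (-3)*(-3) = 9
b*e = (-1)*(-2) = 2
c*d = (-2)*3 = -6
af - be + cd = 9 - 2 + (-6)
= 1


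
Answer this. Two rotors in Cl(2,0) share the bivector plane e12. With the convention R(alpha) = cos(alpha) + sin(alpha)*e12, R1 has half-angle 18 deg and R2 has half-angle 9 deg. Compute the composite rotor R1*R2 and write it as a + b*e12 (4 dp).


Same-plane rotors commute and their half-angles add:
R1*R2 = cos(a1 + a2) + sin(a1 + a2)*e12.
a1 + a2 = 18 + 9 = 27 deg
cos(27 deg) = 0.8910
sin(27 deg) = 0.4540
R1*R2 = 0.8910 + 0.4540*e12


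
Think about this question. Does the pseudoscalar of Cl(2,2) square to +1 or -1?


The pseudoscalar I = e1...e_n (product of all n generators) of Cl(p,q) satisfies I^2 = (-1)^(q + n(n-1)/2).
p = 2, q = 2, n = p + q = 4
n(n-1)/2 = 4 * 3 / 2 = 6
Exponent = q + n(n-1)/2 = 2 + 6 = 8
I^2 = (-1)^8 = +1


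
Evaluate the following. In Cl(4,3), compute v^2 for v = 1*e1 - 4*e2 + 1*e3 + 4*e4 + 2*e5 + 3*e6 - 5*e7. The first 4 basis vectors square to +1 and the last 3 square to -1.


v^2 = sum of c_i^2 * e_i^2
Positive signature terms (e_i^2 = +1): 1^2 + (-4)^2 + 1^2 + 4^2 = 34
Negative signature terms (e_j^2 = -1): 2^2 + 3^2 + (-5)^2 = 38
v^2 = 34 - 38 = -4


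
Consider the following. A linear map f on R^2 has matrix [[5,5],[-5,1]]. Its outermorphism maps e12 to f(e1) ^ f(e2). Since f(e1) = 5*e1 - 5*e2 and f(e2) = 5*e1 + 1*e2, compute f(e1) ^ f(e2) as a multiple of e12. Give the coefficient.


The outermorphism of a linear map f sends e1^e2 to f(e1)^f(e2).
f(e1) = 5*e1 - 5*e2
f(e2) = 5*e1 + 1*e2
f(e1) ^ f(e2) = (5*e1 - 5*e2) ^ (5*e1 + 1*e2)
= 5*1*e12 + (-5)*5*e21
= (5 - (-25))*e12
= 30*e12
Coefficient = 30


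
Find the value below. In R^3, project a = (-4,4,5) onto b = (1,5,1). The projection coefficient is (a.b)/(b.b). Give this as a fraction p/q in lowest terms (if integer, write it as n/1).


Projection coefficient = (a . b) / (b . b)
a . b = (-4)*1 + 4*5 + 5*1
= -4 + 20 + 5 = 21
b . b = 1^2 + 5^2 + 1^2
= 1 + 25 + 1 = 27
Coefficient = 21/27
In lowest terms: 7/9


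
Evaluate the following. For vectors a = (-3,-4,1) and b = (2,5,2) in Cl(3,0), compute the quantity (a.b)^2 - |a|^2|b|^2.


a . b = (-3)*2 + (-4)*5 + 1*2
= -6 + (-20) + 2 = -24
|a|^2 = (-3)^2 + (-4)^2 + 1^2 = 26
|b|^2 = 2^2 + 5^2 + 2^2 = 33
(a.b)^2 = (-24)^2 = 576
|a|^2 * |b|^2 = 26 * 33 = 858
Result = 576 - 858 = -282


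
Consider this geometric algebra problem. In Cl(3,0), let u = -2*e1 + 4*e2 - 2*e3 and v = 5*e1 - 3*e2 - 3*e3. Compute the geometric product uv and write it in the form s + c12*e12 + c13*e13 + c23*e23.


In Cl(3,0): e_i^2 = 1, e_ie_j = -e_je_i for i != j.
Scalar part = u . v = (-2)*5 + 4*(-3) + (-2)*(-3)
= -10 + (-12) + 6 = -16
e12 coeff = (-2)*(-3) - 4*5 = 6 - 20 = -14
e13 coeff = (-2)*(-3) - (-2)*5 = 6 - (-10) = 16
e23 coeff = 4*(-3) - (-2)*(-3) = -12 - 6 = -18
uv = -16 - 14*e12 + 16*e13 - 18*e23


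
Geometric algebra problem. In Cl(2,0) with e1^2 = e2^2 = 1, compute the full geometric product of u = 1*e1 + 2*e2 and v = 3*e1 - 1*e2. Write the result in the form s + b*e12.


Expand: (1*e1 + 2*e2)(3*e1 - 1*e2)
= 1*3*e1e1 + 1*(-1)*e1e2 + 2*3*e2e1 + 2*(-1)*e2e2
Using e1^2 = e2^2 = 1, e2e1 = -e1e2:
Scalar part s = 1*3 + 2*(-1) = 3 + (-2) = 1
Bivector part b = 1*(-1) - 2*3 = -1 - 6 = -7
uv = 1 - 7*e12


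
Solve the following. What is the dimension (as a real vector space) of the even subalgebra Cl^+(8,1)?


Even subalgebra dimension = 2^(n-1)
n = 8 + 1 = 9
2^(9 - 1) = 2^8 = 256
Verification: sum of C(9,k) for even k = 1 + 36 + 126 + 84 + 9 = 256
Result = 256


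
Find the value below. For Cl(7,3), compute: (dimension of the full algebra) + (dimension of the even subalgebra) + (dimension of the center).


n = 7 + 3 = 10
Total dim = 2^10 = 1024
Even subalgebra dim = 2^9 = 512
n is even, so center dim = 1
Sum = 1024 + 512 + 1 = 1537


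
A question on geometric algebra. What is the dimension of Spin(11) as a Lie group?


Spin(n) double-covers SO(n); both have Lie algebra so(n) of dimension n(n-1)/2.
n = 11
n(n-1) = 11 * 10 = 110
dim Spin(11) = 110/2 = 55


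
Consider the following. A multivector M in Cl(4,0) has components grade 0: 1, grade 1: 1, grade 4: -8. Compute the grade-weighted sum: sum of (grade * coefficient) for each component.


Grade-weighted sum = sum of grade_k * coefficient_k
0*1 = 0
1*1 = 1
4*(-8) = -32
Total = 0 + 1 + (-32) = -31


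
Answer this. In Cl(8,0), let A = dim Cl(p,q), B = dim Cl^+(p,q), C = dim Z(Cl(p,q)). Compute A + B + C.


n = 8 + 0 = 8
Total dim = 2^8 = 256
Even subalgebra dim = 2^7 = 128
n is even, so center dim = 1
Sum = 256 + 128 + 1 = 385


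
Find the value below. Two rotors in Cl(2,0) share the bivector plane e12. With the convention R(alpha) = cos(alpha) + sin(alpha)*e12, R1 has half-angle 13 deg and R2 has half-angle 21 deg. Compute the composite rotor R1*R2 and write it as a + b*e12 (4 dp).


Same-plane rotors commute and their half-angles add:
R1*R2 = cos(a1 + a2) + sin(a1 + a2)*e12.
a1 + a2 = 13 + 21 = 34 deg
cos(34 deg) = 0.8290
sin(34 deg) = 0.5592
R1*R2 = 0.8290 + 0.5592*e12


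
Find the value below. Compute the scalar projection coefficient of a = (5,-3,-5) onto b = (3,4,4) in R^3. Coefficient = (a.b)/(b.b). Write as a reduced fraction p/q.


Projection coefficient = (a . b) / (b . b)
a . b = 5*3 + (-3)*4 + (-5)*4
= 15 + (-12) + (-20) = -17
b . b = 3^2 + 4^2 + 4^2
= 9 + 16 + 16 = 41
Coefficient = -17/41
In lowest terms: -17/41


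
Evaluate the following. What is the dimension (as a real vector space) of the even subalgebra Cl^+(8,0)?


Even subalgebra dimension = 2^(n-1)
n = 8 + 0 = 8
2^(8 - 1) = 2^7 = 128
Verification: sum of C(8,k) for even k = 1 + 28 + 70 + 28 + 1 = 128
Result = 128


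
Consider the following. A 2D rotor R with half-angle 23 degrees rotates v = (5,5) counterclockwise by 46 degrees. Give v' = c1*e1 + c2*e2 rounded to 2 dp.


Rotor R = cos(23deg) - sin(23deg)*e12
Rotation angle theta = 2 * 23 = 46 degrees
v' = R*v*~R rotates v by theta.
cos(46deg) = 0.6947, sin(46deg) = 0.7193
v'_1 = 5*cos(46deg) - 5*sin(46deg)
= 5*0.6947 - 5*0.7193
= -0.12
v'_2 = 5*sin(46deg) + 5*cos(46deg)
= 5*0.7193 + 5*0.6947
= 7.07
v' = -0.12*e1 + 7.07*e2


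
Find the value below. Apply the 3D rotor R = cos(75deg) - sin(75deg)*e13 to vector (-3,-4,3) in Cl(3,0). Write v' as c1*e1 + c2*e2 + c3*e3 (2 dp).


Rotor R = cos(75deg) - sin(75deg)*e13
Rotation angle theta = 2 * 75 = 150 degrees in the e13 plane (e1 -> e3).
The component perpendicular to the plane (e2) is invariant: v'_2 = v2 = -4.00
cos(150deg) = -0.8660, sin(150deg) = 0.5000
v'_1 = v1*cos(theta) - v3*sin(theta) = -3*(-0.8660) - 3*0.5000 = 1.10
v'_3 = v1*sin(theta) + v3*cos(theta) = -3*0.5000 + 3*(-0.8660) = -4.10
v' = 1.10*e1 - 4.00*e2 - 4.10*e3


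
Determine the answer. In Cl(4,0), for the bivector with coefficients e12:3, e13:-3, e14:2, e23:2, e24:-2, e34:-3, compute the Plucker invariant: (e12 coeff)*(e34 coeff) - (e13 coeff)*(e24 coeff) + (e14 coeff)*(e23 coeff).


Plucker relation: af - be + cd
a*f = 3*(-3) = -9
b*e = (-3)*(-2) = 6
c*d = 2*2 = 4
af - be + cd = -9 - 6 + 4
= -11


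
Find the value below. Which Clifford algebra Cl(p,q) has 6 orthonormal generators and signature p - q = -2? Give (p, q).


We need p + q = 6 and p - q = -2.
Adding: 2p = 6 + (-2) = 4, so p = 2.
Then q = 6 - 2 = 4.
(p, q) = (2, 4)


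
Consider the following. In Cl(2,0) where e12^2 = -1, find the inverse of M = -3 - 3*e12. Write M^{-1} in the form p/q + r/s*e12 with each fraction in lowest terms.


M = -3 - 3*e12, where e12^2 = -1.
Since M commutes with its reverse ~M = a - b*e12, M * ~M = a^2 - b^2*e12^2 = a^2 + b^2.
So M^{-1} = ~M / (a^2 + b^2) = (a - b*e12)/(a^2 + b^2).
a^2 + b^2 = 9 + 9 = 18
Scalar part = -3/18 = -1/6
Bivector coeff = 3/18 = 1/6
M^{-1} = -1/6 + 1/6*e12


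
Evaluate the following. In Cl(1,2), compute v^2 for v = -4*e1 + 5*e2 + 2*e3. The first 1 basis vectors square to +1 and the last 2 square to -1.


v^2 = sum of c_i^2 * e_i^2
Positive signature terms (e_i^2 = +1): (-4)^2 = 16
Negative signature terms (e_j^2 = -1): 5^2 + 2^2 = 29
v^2 = 16 - 29 = -13


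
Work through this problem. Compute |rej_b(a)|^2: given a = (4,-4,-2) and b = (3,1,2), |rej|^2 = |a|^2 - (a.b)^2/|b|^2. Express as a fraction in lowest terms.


|a|^2 = 4^2 + (-4)^2 + (-2)^2 = 36
|b|^2 = 3^2 + 1^2 + 2^2 = 14
a . b = 4*3 + (-4)*1 + (-2)*2 = 4
(a.b)^2 = 4^2 = 16
|rej|^2 = 36 - 16/14
= (504 - 16)/14
= 488/14
In lowest terms: 244/7


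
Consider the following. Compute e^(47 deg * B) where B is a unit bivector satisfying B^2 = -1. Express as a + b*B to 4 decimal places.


For a unit bivector B with B^2 = -1, the exponential series gives
e^(theta*B) = cos(theta) + sin(theta)*B (the GA analogue of Euler's formula).
theta = 47 degrees = 0.820305 rad
cos(47 deg) = 0.6820
sin(47 deg) = 0.7314
exp(theta*B) = 0.6820 + 0.7314*B


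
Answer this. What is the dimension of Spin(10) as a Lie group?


Spin(n) double-covers SO(n); both have Lie algebra so(n) of dimension n(n-1)/2.
n = 10
n(n-1) = 10 * 9 = 90
dim Spin(10) = 90/2 = 45


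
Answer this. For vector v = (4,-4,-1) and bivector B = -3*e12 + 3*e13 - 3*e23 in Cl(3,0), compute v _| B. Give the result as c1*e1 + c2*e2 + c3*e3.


Left contraction v _| B = <vB>_1 (grade-1 part of the geometric product vB).
Using e1_|e12 = e2, e2_|e12 = -e1, e1_|e13 = e3, e3_|e13 = -e1, e2_|e23 = e3, e3_|e23 = -e2:
e1 coeff: -v2*b12 - v3*b13 = -(-4)*(-3) - (-1)*(3) = -9
e2 coeff: v1*b12 - v3*b23 = (4)*(-3) - (-1)*(-3) = -15
e3 coeff: v1*b13 + v2*b23 = (4)*(3) + (-4)*(-3) = 24
v _| B = -9*e1 - 15*e2 + 24*e3


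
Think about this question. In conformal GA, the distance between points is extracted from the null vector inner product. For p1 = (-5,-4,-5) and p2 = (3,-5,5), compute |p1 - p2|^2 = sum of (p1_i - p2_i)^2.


p1 - p2 = (-8, 1, -10)
|p1 - p2|^2 = (-8)^2 + 1^2 + (-10)^2
= 64 + 1 + 100
= 165


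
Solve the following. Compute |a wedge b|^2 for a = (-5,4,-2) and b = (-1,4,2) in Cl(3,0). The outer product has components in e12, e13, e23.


a wedge b = (a1*b2 - a2*b1)*e12 + (a1*b3 - a3*b1)*e13 + (a2*b3 - a3*b2)*e23
e12 coeff: (-5)*4 - 4*(-1) = -20 - (-4) = -16
e13 coeff: (-5)*2 - (-2)*(-1) = -10 - 2 = -12
e23 coeff: 4*2 - (-2)*4 = 8 - (-8) = 16
|a wedge b|^2 = (-16)^2 + (-12)^2 + 16^2
= 256 + 144 + 256
= 656


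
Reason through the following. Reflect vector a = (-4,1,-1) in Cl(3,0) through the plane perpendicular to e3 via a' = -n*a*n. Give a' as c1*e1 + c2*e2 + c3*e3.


Reflection formula: a' = -n*a*n, with n = e3 (unit vector, n^2 = 1).
For reflection through hyperplane perp to e3:
The component along e3 flips sign, others stay.
a = (-4, 1, -1)
a' = (-4, 1, 1)
a' = -4*e1 + 1*e2 + 1*e3


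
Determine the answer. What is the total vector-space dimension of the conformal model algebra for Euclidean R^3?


The conformal model of R^3 uses Cl(4,1): the 3 Euclidean generators plus two extra orthogonal generators e+ (e+^2 = +1) and e- (e-^2 = -1), from which the null vectors e0, einf are built.
Number of generators m = 3 + 2 = 5.
dim Cl(p,q) = 2^m = 2^5 = 32


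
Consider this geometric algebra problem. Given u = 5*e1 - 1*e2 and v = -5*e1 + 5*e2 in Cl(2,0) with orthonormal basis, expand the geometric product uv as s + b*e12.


Expand: (5*e1 - 1*e2)(-5*e1 + 5*e2)
= 5*(-5)*e1e1 + 5*5*e1e2 + (-1)*(-5)*e2e1 + (-1)*5*e2e2
Using e1^2 = e2^2 = 1, e2e1 = -e1e2:
Scalar part s = 5*(-5) + (-1)*5 = -25 + (-5) = -30
Bivector part b = 5*5 - (-1)*(-5) = 25 - 5 = 20
uv = -30 + 20*e12


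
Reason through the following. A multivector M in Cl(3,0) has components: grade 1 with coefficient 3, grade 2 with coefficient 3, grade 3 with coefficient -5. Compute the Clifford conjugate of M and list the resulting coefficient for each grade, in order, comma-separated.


Clifford conjugate sign for grade k: (-1)^(k(k+1)/2)
Grade 1: (-1)^(1*2/2) = (-1)^1 = -1, coeff 3 -> -3
Grade 2: (-1)^(2*3/2) = (-1)^3 = -1, coeff 3 -> -3
Grade 3: (-1)^(3*4/2) = (-1)^6 = 1, coeff -5 -> -5
Conjugated coefficients: -3, -3, -5


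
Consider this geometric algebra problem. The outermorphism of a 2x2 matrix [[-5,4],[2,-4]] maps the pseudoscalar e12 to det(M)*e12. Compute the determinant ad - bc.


The outermorphism of a linear map f sends e1^e2 to f(e1)^f(e2).
f(e1) = -5*e1 + 2*e2
f(e2) = 4*e1 - 4*e2
f(e1) ^ f(e2) = (-5*e1 + 2*e2) ^ (4*e1 - 4*e2)
= (-5)*(-4)*e12 + 2*4*e21
= (20 - 8)*e12
= 12*e12
Coefficient = 12


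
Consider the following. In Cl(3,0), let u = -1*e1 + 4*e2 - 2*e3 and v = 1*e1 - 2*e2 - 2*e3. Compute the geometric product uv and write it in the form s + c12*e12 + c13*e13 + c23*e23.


In Cl(3,0): e_i^2 = 1, e_ie_j = -e_je_i for i != j.
Scalar part = u . v = (-1)*1 + 4*(-2) + (-2)*(-2)
= -1 + (-8) + 4 = -5
e12 coeff = (-1)*(-2) - 4*1 = 2 - 4 = -2
e13 coeff = (-1)*(-2) - (-2)*1 = 2 - (-2) = 4
e23 coeff = 4*(-2) - (-2)*(-2) = -8 - 4 = -12
uv = -5 - 2*e12 + 4*e13 - 12*e23


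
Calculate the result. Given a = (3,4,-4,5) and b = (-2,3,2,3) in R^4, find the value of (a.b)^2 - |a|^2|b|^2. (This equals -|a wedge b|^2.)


a . b = 3*(-2) + 4*3 + (-4)*2 + 5*3
= -6 + 12 + (-8) + 15 = 13
|a|^2 = 3^2 + 4^2 + (-4)^2 + 5^2 = 66
|b|^2 = (-2)^2 + 3^2 + 2^2 + 3^2 = 26
(a.b)^2 = 13^2 = 169
|a|^2 * |b|^2 = 66 * 26 = 1716
Result = 169 - 1716 = -1547


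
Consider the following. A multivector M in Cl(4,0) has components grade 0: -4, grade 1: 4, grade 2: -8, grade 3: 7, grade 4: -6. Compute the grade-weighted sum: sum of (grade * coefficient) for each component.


Grade-weighted sum = sum of grade_k * coefficient_k
0*(-4) = 0
1*4 = 4
2*(-8) = -16
3*7 = 21
4*(-6) = -24
Total = 0 + 4 + (-16) + 21 + (-24) = -15


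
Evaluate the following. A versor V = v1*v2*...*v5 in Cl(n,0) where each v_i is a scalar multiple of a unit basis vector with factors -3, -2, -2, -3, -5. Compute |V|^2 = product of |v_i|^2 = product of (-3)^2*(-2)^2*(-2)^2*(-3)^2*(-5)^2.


Each vector v_i has |v_i|^2 = s_i^2
Squared scales: (-3)^2 = 9, (-2)^2 = 4, (-2)^2 = 4, (-3)^2 = 9, (-5)^2 = 25
|V|^2 = 9 * 4 * 4 * 9 * 25
= 32400


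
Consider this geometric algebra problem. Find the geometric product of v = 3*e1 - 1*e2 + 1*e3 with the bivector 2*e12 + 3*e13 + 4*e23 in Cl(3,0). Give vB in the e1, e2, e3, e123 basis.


vB has grade-1 (vector) and grade-3 (trivector) parts: vB = (v _| B) + (v ^ B).
Vector part <vB>_1:
  e1: -v2*b12 - v3*b13 = -(-1)*(2) - (1)*(3) = -1
  e2: v1*b12 - v3*b23 = (3)*(2) - (1)*(4) = 2
  e3: v1*b13 + v2*b23 = (3)*(3) + (-1)*(4) = 5
Trivector part <vB>_3:
  e123: v1*b23 - v2*b13 + v3*b12 = (3)*(4) - (-1)*(3) + (1)*(2) = 17
vB = -1*e1 + 2*e2 + 5*e3 + 17*e123


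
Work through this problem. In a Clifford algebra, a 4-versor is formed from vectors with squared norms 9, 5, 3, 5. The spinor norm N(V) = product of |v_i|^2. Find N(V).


Spinor norm N(V) = |v1|^2 * |v2|^2 * ... * |v4|^2
= 9 * 5 * 3 * 5
Running product: 9, 45, 135, 675
N(V) = 675


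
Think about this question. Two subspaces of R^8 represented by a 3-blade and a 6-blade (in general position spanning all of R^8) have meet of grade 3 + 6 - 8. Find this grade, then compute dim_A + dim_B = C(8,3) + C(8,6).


Meet grade = grade(A) + grade(B) - n
= 3 + 6 - 8 = 1
C(8,3) = 56
C(8,6) = 28
dim_A + dim_B = 56 + 28 = 84


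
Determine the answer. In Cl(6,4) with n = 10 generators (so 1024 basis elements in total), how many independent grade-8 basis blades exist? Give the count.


Number of grade-k basis blades in Cl(p,q) with n = p + q is C(n, k).
n = 6 + 4 = 10
C(10, 8) = 10! / (8! * 2!)
= 3628800 / (40320 * 2)
= 45


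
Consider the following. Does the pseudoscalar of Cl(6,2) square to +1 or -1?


The pseudoscalar I = e1...e_n (product of all n generators) of Cl(p,q) satisfies I^2 = (-1)^(q + n(n-1)/2).
p = 6, q = 2, n = p + q = 8
n(n-1)/2 = 8 * 7 / 2 = 28
Exponent = q + n(n-1)/2 = 2 + 28 = 30
I^2 = (-1)^30 = +1


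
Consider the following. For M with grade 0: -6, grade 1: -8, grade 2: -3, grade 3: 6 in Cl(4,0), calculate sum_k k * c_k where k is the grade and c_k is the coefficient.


Grade-weighted sum = sum of grade_k * coefficient_k
0*(-6) = 0
1*(-8) = -8
2*(-3) = -6
3*6 = 18
Total = 0 + (-8) + (-6) + 18 = 4


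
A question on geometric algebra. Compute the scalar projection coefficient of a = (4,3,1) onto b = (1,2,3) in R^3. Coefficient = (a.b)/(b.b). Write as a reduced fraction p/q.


Projection coefficient = (a . b) / (b . b)
a . b = 4*1 + 3*2 + 1*3
= 4 + 6 + 3 = 13
b . b = 1^2 + 2^2 + 3^2
= 1 + 4 + 9 = 14
Coefficient = 13/14
In lowest terms: 13/14


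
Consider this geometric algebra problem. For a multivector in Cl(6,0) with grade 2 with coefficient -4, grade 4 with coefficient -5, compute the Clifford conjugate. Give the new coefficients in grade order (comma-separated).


Clifford conjugate sign for grade k: (-1)^(k(k+1)/2)
Grade 2: (-1)^(2*3/2) = (-1)^3 = -1, coeff -4 -> 4
Grade 4: (-1)^(4*5/2) = (-1)^10 = 1, coeff -5 -> -5
Conjugated coefficients: 4, -5


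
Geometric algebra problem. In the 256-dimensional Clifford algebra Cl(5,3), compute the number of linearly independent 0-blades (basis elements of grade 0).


Number of grade-k basis blades in Cl(p,q) with n = p + q is C(n, k).
n = 5 + 3 = 8
C(8, 0) = 8! / (0! * 8!)
= 40320 / (1 * 40320)
= 1


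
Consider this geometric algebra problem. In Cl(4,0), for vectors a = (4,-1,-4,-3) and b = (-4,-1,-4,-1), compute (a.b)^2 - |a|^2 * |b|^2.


a . b = 4*(-4) + (-1)*(-1) + (-4)*(-4) + (-3)*(-1)
= -16 + 1 + 16 + 3 = 4
|a|^2 = 4^2 + (-1)^2 + (-4)^2 + (-3)^2 = 42
|b|^2 = (-4)^2 + (-1)^2 + (-4)^2 + (-1)^2 = 34
(a.b)^2 = 4^2 = 16
|a|^2 * |b|^2 = 42 * 34 = 1428
Result = 16 - 1428 = -1412


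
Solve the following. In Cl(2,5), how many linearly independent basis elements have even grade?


Even subalgebra dimension = 2^(n-1)
n = 2 + 5 = 7
2^(7 - 1) = 2^6 = 64
Verification: sum of C(7,k) for even k = 1 + 21 + 35 + 7 = 64
Result = 64


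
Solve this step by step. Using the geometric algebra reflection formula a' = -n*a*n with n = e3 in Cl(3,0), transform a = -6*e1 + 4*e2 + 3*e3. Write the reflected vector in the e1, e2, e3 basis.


Reflection formula: a' = -n*a*n, with n = e3 (unit vector, n^2 = 1).
For reflection through hyperplane perp to e3:
The component along e3 flips sign, others stay.
a = (-6, 4, 3)
a' = (-6, 4, -3)
a' = -6*e1 + 4*e2 - 3*e3


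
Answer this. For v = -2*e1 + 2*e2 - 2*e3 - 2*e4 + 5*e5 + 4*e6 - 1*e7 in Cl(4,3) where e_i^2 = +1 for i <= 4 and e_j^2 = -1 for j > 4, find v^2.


v^2 = sum of c_i^2 * e_i^2
Positive signature terms (e_i^2 = +1): (-2)^2 + 2^2 + (-2)^2 + (-2)^2 = 16
Negative signature terms (e_j^2 = -1): 5^2 + 4^2 + (-1)^2 = 42
v^2 = 16 - 42 = -26


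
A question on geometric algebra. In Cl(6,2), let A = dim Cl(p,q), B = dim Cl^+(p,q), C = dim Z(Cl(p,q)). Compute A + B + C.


n = 6 + 2 = 8
Total dim = 2^8 = 256
Even subalgebra dim = 2^7 = 128
n is even, so center dim = 1
Sum = 256 + 128 + 1 = 385


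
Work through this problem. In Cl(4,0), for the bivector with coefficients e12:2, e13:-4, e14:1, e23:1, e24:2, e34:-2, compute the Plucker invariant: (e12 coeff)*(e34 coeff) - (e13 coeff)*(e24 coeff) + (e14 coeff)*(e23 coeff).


Plucker relation: af - be + cd
a*f = 2*(-2) = -4
b*e = (-4)*2 = -8
c*d = 1*1 = 1
af - be + cd = -4 - (-8) + 1
= 5


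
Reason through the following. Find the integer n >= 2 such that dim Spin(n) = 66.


dim Spin(n) = dim so(n) = n(n-1)/2.
Solve n(n-1)/2 = 66, i.e. n^2 - n - 132 = 0.
Discriminant = 1 + 8*66 = 529
n = (1 + sqrt(529))/2 = (1 + 23)/2 = 12


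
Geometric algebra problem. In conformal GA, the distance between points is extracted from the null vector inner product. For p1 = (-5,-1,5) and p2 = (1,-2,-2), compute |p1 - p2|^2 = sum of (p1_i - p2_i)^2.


p1 - p2 = (-6, 1, 7)
|p1 - p2|^2 = (-6)^2 + 1^2 + 7^2
= 36 + 1 + 49
= 86


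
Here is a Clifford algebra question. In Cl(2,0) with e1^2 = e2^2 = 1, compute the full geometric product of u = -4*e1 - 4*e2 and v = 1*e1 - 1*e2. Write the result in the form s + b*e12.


Expand: (-4*e1 - 4*e2)(1*e1 - 1*e2)
= (-4)*1*e1e1 + (-4)*(-1)*e1e2 + (-4)*1*e2e1 + (-4)*(-1)*e2e2
Using e1^2 = e2^2 = 1, e2e1 = -e1e2:
Scalar part s = (-4)*1 + (-4)*(-1) = -4 + 4 = 0
Bivector part b = (-4)*(-1) - (-4)*1 = 4 - (-4) = 8
uv = 0 + 8*e12


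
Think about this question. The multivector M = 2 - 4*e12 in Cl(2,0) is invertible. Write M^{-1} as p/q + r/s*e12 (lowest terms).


M = 2 - 4*e12, where e12^2 = -1.
Since M commutes with its reverse ~M = a - b*e12, M * ~M = a^2 - b^2*e12^2 = a^2 + b^2.
So M^{-1} = ~M / (a^2 + b^2) = (a - b*e12)/(a^2 + b^2).
a^2 + b^2 = 4 + 16 = 20
Scalar part = 2/20 = 1/10
Bivector coeff = 4/20 = 1/5
M^{-1} = 1/10 + 1/5*e12


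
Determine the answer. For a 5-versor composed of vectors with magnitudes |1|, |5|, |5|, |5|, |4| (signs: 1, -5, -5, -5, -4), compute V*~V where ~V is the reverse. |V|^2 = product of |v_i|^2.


Each vector v_i has |v_i|^2 = s_i^2
Squared scales: 1^2 = 1, (-5)^2 = 25, (-5)^2 = 25, (-5)^2 = 25, (-4)^2 = 16
|V|^2 = 1 * 25 * 25 * 25 * 16
= 250000


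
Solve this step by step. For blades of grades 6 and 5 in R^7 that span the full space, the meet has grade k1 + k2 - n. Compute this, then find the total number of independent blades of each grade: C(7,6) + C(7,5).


Meet grade = grade(A) + grade(B) - n
= 6 + 5 - 7 = 4
C(7,6) = 7
C(7,5) = 21
dim_A + dim_B = 7 + 21 = 28


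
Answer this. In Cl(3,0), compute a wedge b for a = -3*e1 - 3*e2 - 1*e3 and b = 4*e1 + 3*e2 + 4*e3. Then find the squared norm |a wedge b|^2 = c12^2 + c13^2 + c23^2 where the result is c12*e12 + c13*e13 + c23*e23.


a wedge b = (a1*b2 - a2*b1)*e12 + (a1*b3 - a3*b1)*e13 + (a2*b3 - a3*b2)*e23
e12 coeff: (-3)*3 - (-3)*4 = -9 - (-12) = 3
e13 coeff: (-3)*4 - (-1)*4 = -12 - (-4) = -8
e23 coeff: (-3)*4 - (-1)*3 = -12 - (-3) = -9
|a wedge b|^2 = 3^2 + (-8)^2 + (-9)^2
= 9 + 64 + 81
= 154


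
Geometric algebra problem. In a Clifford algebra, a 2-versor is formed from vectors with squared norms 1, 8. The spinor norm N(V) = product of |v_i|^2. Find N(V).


Spinor norm N(V) = |v1|^2 * |v2|^2 * ... * |v2|^2
= 1 * 8
Running product: 1, 8
N(V) = 8


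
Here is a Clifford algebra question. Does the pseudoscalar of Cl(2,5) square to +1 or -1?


The pseudoscalar I = e1...e_n (product of all n generators) of Cl(p,q) satisfies I^2 = (-1)^(q + n(n-1)/2).
p = 2, q = 5, n = p + q = 7
n(n-1)/2 = 7 * 6 / 2 = 21
Exponent = q + n(n-1)/2 = 5 + 21 = 26
I^2 = (-1)^26 = +1


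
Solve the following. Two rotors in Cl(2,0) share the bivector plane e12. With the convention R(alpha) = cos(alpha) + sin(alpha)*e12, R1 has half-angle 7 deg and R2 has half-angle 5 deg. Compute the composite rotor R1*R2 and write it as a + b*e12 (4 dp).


Same-plane rotors commute and their half-angles add:
R1*R2 = cos(a1 + a2) + sin(a1 + a2)*e12.
a1 + a2 = 7 + 5 = 12 deg
cos(12 deg) = 0.9781
sin(12 deg) = 0.2079
R1*R2 = 0.9781 + 0.2079*e12


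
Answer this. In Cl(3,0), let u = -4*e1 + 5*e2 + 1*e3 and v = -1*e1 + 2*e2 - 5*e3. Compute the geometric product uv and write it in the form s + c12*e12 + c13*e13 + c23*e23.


In Cl(3,0): e_i^2 = 1, e_ie_j = -e_je_i for i != j.
Scalar part = u . v = (-4)*(-1) + 5*2 + 1*(-5)
= 4 + 10 + (-5) = 9
e12 coeff = (-4)*2 - 5*(-1) = -8 - (-5) = -3
e13 coeff = (-4)*(-5) - 1*(-1) = 20 - (-1) = 21
e23 coeff = 5*(-5) - 1*2 = -25 - 2 = -27
uv = 9 - 3*e12 + 21*e13 - 27*e23


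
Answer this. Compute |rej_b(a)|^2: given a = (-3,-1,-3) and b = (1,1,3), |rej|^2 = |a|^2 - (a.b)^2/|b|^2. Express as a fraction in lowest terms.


|a|^2 = (-3)^2 + (-1)^2 + (-3)^2 = 19
|b|^2 = 1^2 + 1^2 + 3^2 = 11
a . b = (-3)*1 + (-1)*1 + (-3)*3 = -13
(a.b)^2 = (-13)^2 = 169
|rej|^2 = 19 - 169/11
= (209 - 169)/11
= 40/11
In lowest terms: 40/11


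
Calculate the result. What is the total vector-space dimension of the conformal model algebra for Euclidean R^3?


The conformal model of R^3 uses Cl(4,1): the 3 Euclidean generators plus two extra orthogonal generators e+ (e+^2 = +1) and e- (e-^2 = -1), from which the null vectors e0, einf are built.
Number of generators m = 3 + 2 = 5.
dim Cl(p,q) = 2^m = 2^5 = 32


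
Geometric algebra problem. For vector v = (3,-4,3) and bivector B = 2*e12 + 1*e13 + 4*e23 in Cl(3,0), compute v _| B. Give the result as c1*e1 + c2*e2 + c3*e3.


Left contraction v _| B = <vB>_1 (grade-1 part of the geometric product vB).
Using e1_|e12 = e2, e2_|e12 = -e1, e1_|e13 = e3, e3_|e13 = -e1, e2_|e23 = e3, e3_|e23 = -e2:
e1 coeff: -v2*b12 - v3*b13 = -(-4)*(2) - (3)*(1) = 5
e2 coeff: v1*b12 - v3*b23 = (3)*(2) - (3)*(4) = -6
e3 coeff: v1*b13 + v2*b23 = (3)*(1) + (-4)*(4) = -13
v _| B = 5*e1 - 6*e2 - 13*e3


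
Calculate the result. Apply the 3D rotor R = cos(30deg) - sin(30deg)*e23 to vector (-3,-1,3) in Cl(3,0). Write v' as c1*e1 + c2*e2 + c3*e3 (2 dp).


Rotor R = cos(30deg) - sin(30deg)*e23
Rotation angle theta = 2 * 30 = 60 degrees in the e23 plane (e2 -> e3).
The component perpendicular to the plane (e1) is invariant: v'_1 = v1 = -3.00
cos(60deg) = 0.5000, sin(60deg) = 0.8660
v'_2 = v2*cos(theta) - v3*sin(theta) = -1*0.5000 - 3*0.8660 = -3.10
v'_3 = v2*sin(theta) + v3*cos(theta) = -1*0.8660 + 3*0.5000 = 0.63
v' = -3.00*e1 - 3.10*e2 + 0.63*e3


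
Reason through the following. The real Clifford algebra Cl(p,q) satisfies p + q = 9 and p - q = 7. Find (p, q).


We need p + q = 9 and p - q = 7.
Adding: 2p = 9 + 7 = 16, so p = 8.
Then q = 9 - 8 = 1.
(p, q) = (8, 1)


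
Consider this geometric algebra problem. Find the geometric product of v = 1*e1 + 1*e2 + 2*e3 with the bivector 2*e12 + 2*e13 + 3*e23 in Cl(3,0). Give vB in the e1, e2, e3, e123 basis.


vB has grade-1 (vector) and grade-3 (trivector) parts: vB = (v _| B) + (v ^ B).
Vector part <vB>_1:
  e1: -v2*b12 - v3*b13 = -(1)*(2) - (2)*(2) = -6
  e2: v1*b12 - v3*b23 = (1)*(2) - (2)*(3) = -4
  e3: v1*b13 + v2*b23 = (1)*(2) + (1)*(3) = 5
Trivector part <vB>_3:
  e123: v1*b23 - v2*b13 + v3*b12 = (1)*(3) - (1)*(2) + (2)*(2) = 5
vB = -6*e1 - 4*e2 + 5*e3 + 5*e123


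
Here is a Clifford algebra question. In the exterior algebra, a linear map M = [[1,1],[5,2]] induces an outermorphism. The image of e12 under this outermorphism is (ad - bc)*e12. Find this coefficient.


The outermorphism of a linear map f sends e1^e2 to f(e1)^f(e2).
f(e1) = 1*e1 + 5*e2
f(e2) = 1*e1 + 2*e2
f(e1) ^ f(e2) = (1*e1 + 5*e2) ^ (1*e1 + 2*e2)
= 1*2*e12 + 5*1*e21
= (2 - 5)*e12
= -3*e12
Coefficient = -3


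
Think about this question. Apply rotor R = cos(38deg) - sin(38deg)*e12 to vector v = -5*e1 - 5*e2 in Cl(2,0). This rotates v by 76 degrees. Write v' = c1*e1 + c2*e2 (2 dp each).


Rotor R = cos(38deg) - sin(38deg)*e12
Rotation angle theta = 2 * 38 = 76 degrees
v' = R*v*~R rotates v by theta.
cos(76deg) = 0.2419, sin(76deg) = 0.9703
v'_1 = -5*cos(76deg) - (-5)*sin(76deg)
= -5*0.2419 - (-5)*0.9703
= 3.64
v'_2 = -5*sin(76deg) + (-5)*cos(76deg)
= -5*0.9703 + (-5)*0.2419
= -6.06
v' = 3.64*e1 - 6.06*e2


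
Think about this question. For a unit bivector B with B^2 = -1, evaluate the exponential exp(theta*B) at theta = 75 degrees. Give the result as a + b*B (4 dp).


For a unit bivector B with B^2 = -1, the exponential series gives
e^(theta*B) = cos(theta) + sin(theta)*B (the GA analogue of Euler's formula).
theta = 75 degrees = 1.308997 rad
cos(75 deg) = 0.2588
sin(75 deg) = 0.9659
exp(theta*B) = 0.2588 + 0.9659*B


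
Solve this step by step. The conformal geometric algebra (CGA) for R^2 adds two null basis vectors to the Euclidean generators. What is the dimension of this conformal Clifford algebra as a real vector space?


The conformal model of R^2 uses Cl(3,1): the 2 Euclidean generators plus two extra orthogonal generators e+ (e+^2 = +1) and e- (e-^2 = -1), from which the null vectors e0, einf are built.
Number of generators m = 2 + 2 = 4.
dim Cl(p,q) = 2^m = 2^4 = 16


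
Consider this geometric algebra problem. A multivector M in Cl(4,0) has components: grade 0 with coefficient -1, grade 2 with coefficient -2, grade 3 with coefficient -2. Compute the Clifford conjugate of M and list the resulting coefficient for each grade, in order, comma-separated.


Clifford conjugate sign for grade k: (-1)^(k(k+1)/2)
Grade 0: (-1)^(0*1/2) = (-1)^0 = 1, coeff -1 -> -1
Grade 2: (-1)^(2*3/2) = (-1)^3 = -1, coeff -2 -> 2
Grade 3: (-1)^(3*4/2) = (-1)^6 = 1, coeff -2 -> -2
Conjugated coefficients: -1, 2, -2


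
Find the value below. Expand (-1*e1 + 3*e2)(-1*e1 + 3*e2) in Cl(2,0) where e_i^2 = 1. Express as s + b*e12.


Expand: (-1*e1 + 3*e2)(-1*e1 + 3*e2)
= (-1)*(-1)*e1e1 + (-1)*3*e1e2 + 3*(-1)*e2e1 + 3*3*e2e2
Using e1^2 = e2^2 = 1, e2e1 = -e1e2:
Scalar part s = (-1)*(-1) + 3*3 = 1 + 9 = 10
Bivector part b = (-1)*3 - 3*(-1) = -3 - (-3) = 0
uv = 10 + 0*e12


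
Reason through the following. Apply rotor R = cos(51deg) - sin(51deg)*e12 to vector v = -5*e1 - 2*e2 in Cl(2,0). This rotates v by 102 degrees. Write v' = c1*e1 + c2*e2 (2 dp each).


Rotor R = cos(51deg) - sin(51deg)*e12
Rotation angle theta = 2 * 51 = 102 degrees
v' = R*v*~R rotates v by theta.
cos(102deg) = -0.2079, sin(102deg) = 0.9781
v'_1 = -5*cos(102deg) - (-2)*sin(102deg)
= -5*(-0.2079) - (-2)*0.9781
= 3.00
v'_2 = -5*sin(102deg) + (-2)*cos(102deg)
= -5*0.9781 + (-2)*(-0.2079)
= -4.47
v' = 3.00*e1 - 4.47*e2


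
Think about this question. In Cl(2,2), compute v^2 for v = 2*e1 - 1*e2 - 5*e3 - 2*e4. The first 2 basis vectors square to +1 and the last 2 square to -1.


v^2 = sum of c_i^2 * e_i^2
Positive signature terms (e_i^2 = +1): 2^2 + (-1)^2 = 5
Negative signature terms (e_j^2 = -1): (-5)^2 + (-2)^2 = 29
v^2 = 5 - 29 = -24


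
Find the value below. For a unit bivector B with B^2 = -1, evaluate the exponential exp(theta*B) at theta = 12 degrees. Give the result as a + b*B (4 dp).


For a unit bivector B with B^2 = -1, the exponential series gives
e^(theta*B) = cos(theta) + sin(theta)*B (the GA analogue of Euler's formula).
theta = 12 degrees = 0.20944 rad
cos(12 deg) = 0.9781
sin(12 deg) = 0.2079
exp(theta*B) = 0.9781 + 0.2079*B


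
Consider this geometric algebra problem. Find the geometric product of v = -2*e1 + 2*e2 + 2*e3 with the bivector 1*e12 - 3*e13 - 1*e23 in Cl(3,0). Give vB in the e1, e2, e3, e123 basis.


vB has grade-1 (vector) and grade-3 (trivector) parts: vB = (v _| B) + (v ^ B).
Vector part <vB>_1:
  e1: -v2*b12 - v3*b13 = -(2)*(1) - (2)*(-3) = 4
  e2: v1*b12 - v3*b23 = (-2)*(1) - (2)*(-1) = 0
  e3: v1*b13 + v2*b23 = (-2)*(-3) + (2)*(-1) = 4
Trivector part <vB>_3:
  e123: v1*b23 - v2*b13 + v3*b12 = (-2)*(-1) - (2)*(-3) + (2)*(1) = 10
vB = 4*e1 + 0*e2 + 4*e3 + 10*e123


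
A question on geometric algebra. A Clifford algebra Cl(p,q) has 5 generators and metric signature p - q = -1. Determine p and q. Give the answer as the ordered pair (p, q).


We need p + q = 5 and p - q = -1.
Adding: 2p = 5 + (-1) = 4, so p = 2.
Then q = 5 - 2 = 3.
(p, q) = (2, 3)


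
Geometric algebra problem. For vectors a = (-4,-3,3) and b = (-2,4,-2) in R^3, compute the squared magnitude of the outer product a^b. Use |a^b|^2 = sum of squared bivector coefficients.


a wedge b = (a1*b2 - a2*b1)*e12 + (a1*b3 - a3*b1)*e13 + (a2*b3 - a3*b2)*e23
e12 coeff: (-4)*4 - (-3)*(-2) = -16 - 6 = -22
e13 coeff: (-4)*(-2) - 3*(-2) = 8 - (-6) = 14
e23 coeff: (-3)*(-2) - 3*4 = 6 - 12 = -6
|a wedge b|^2 = (-22)^2 + 14^2 + (-6)^2
= 484 + 196 + 36
= 716


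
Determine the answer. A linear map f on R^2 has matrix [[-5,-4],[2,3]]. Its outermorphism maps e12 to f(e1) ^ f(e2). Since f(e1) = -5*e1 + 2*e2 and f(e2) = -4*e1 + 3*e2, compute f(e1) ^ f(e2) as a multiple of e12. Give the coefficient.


The outermorphism of a linear map f sends e1^e2 to f(e1)^f(e2).
f(e1) = -5*e1 + 2*e2
f(e2) = -4*e1 + 3*e2
f(e1) ^ f(e2) = (-5*e1 + 2*e2) ^ (-4*e1 + 3*e2)
= (-5)*3*e12 + 2*(-4)*e21
= (-15 - (-8))*e12
= -7*e12
Coefficient = -7


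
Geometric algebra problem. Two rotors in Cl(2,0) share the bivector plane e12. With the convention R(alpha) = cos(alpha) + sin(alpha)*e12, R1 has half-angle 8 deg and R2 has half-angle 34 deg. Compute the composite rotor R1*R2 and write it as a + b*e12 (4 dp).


Same-plane rotors commute and their half-angles add:
R1*R2 = cos(a1 + a2) + sin(a1 + a2)*e12.
a1 + a2 = 8 + 34 = 42 deg
cos(42 deg) = 0.7431
sin(42 deg) = 0.6691
R1*R2 = 0.7431 + 0.6691*e12


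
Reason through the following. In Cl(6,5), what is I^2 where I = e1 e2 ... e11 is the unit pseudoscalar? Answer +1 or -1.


The pseudoscalar I = e1...e_n (product of all n generators) of Cl(p,q) satisfies I^2 = (-1)^(q + n(n-1)/2).
p = 6, q = 5, n = p + q = 11
n(n-1)/2 = 11 * 10 / 2 = 55
Exponent = q + n(n-1)/2 = 5 + 55 = 60
I^2 = (-1)^60 = +1


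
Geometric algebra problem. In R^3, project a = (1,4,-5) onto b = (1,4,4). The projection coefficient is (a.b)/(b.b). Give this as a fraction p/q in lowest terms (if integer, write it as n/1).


Projection coefficient = (a . b) / (b . b)
a . b = 1*1 + 4*4 + (-5)*4
= 1 + 16 + (-20) = -3
b . b = 1^2 + 4^2 + 4^2
= 1 + 16 + 16 = 33
Coefficient = -3/33
In lowest terms: -1/11


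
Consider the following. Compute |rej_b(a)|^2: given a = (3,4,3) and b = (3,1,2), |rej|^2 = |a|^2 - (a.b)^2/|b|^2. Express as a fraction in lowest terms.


|a|^2 = 3^2 + 4^2 + 3^2 = 34
|b|^2 = 3^2 + 1^2 + 2^2 = 14
a . b = 3*3 + 4*1 + 3*2 = 19
(a.b)^2 = 19^2 = 361
|rej|^2 = 34 - 361/14
= (476 - 361)/14
= 115/14
In lowest terms: 115/14


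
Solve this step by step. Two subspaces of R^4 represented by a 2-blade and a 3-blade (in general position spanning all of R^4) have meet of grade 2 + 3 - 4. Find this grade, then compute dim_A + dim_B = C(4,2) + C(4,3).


Meet grade = grade(A) + grade(B) - n
= 2 + 3 - 4 = 1
C(4,2) = 6
C(4,3) = 4
dim_A + dim_B = 6 + 4 = 10
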